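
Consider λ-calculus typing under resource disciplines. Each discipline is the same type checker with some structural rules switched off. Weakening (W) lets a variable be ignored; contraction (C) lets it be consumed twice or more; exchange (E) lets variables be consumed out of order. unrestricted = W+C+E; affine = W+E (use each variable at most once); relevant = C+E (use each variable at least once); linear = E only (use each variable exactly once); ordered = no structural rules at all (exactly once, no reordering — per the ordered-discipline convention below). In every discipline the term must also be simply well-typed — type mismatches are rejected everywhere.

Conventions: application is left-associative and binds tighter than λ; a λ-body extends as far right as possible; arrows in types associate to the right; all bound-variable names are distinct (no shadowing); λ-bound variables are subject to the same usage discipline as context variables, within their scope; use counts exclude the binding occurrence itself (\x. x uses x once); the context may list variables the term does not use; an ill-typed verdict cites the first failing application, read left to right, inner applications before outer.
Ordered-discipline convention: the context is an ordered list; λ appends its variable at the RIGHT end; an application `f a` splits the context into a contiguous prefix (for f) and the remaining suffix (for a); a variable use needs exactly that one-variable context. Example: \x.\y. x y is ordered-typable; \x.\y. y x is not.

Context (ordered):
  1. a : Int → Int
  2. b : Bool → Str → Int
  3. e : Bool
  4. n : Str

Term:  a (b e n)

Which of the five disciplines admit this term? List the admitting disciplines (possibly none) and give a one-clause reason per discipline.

accepted by: ordered, linear, affine, relevant, unrestricted
counts: a=1; b=1; e=1; n=1
use order (left to right): a, b, e, n
typing: ✓ — Int
ordered: ✓ — single-use (a, b, e, n), ordered derivation ok
linear: ✓ — each of a, b, e, n used exactly once
affine: ✓ — none of a, b, e, n used more than once
relevant: ✓ — none of a, b, e, n goes unused
unrestricted: ✓ — typability at Int is all that's needed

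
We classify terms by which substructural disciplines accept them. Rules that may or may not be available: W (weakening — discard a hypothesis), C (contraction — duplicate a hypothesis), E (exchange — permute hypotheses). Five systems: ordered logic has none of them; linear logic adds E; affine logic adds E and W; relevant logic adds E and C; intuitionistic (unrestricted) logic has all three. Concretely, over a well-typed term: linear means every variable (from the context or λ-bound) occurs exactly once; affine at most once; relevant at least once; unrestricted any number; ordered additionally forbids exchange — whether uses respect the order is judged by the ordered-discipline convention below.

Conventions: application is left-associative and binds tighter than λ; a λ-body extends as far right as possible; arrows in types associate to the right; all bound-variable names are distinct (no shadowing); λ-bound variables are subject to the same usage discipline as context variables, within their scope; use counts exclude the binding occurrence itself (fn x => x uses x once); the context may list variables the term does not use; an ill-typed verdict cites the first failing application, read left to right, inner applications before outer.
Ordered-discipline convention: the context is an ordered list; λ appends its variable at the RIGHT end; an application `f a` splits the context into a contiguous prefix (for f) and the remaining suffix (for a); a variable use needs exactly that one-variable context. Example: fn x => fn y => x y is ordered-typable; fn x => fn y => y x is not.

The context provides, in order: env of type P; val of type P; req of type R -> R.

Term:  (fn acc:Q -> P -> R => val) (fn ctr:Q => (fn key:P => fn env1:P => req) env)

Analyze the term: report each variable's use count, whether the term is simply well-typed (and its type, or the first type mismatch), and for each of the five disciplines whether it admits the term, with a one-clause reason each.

counts: env: 1, val: 1, req: 1, acc (bound): 0, ctr (bound): 0, key (bound): 0, env1 (bound): 0
uses in reading order: val, req, env
typing: ill-typed: a function awaiting Q -> P -> R gets Q -> P -> R -> R
ordered: ✗ — a type mismatch blocks all five
linear: ✗ — the type mismatch rejects it
affine: ✗ — not simply typable
relevant: ✗ — fails simple typing
unrestricted: ✗ — a type mismatch blocks all five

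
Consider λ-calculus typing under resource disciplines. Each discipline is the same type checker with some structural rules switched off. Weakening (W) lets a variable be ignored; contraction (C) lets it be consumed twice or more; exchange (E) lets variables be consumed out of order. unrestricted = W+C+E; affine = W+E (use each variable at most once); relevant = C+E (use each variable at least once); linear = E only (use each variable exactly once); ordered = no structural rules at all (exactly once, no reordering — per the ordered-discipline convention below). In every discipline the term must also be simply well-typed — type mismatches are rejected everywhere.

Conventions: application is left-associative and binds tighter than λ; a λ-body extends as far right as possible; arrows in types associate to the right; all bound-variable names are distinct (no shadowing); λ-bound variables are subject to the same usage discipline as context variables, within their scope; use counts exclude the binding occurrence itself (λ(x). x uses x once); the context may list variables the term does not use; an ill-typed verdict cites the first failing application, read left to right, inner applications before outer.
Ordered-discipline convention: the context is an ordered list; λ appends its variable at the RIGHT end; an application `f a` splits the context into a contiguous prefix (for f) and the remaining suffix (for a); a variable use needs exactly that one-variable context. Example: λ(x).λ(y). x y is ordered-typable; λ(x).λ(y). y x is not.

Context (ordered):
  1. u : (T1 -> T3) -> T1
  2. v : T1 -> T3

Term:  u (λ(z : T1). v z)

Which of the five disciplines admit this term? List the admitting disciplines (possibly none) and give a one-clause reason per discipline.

admitting disciplines: ordered, linear, affine, relevant, unrestricted
variable uses: u ×1; v ×1; z [bound] ×1
order of uses: u, v, z
typing: well-typed — term : T1
ordered: ✓ — u, v, z: once each, no exchange needed
linear: ✓ — each of u, v, z used exactly once
affine: ✓ — u, v, z: no repeats, contraction unneeded
relevant: ✓ — at least one use each (u, v, z)
unrestricted: ✓ — typability at T1 is all that's needed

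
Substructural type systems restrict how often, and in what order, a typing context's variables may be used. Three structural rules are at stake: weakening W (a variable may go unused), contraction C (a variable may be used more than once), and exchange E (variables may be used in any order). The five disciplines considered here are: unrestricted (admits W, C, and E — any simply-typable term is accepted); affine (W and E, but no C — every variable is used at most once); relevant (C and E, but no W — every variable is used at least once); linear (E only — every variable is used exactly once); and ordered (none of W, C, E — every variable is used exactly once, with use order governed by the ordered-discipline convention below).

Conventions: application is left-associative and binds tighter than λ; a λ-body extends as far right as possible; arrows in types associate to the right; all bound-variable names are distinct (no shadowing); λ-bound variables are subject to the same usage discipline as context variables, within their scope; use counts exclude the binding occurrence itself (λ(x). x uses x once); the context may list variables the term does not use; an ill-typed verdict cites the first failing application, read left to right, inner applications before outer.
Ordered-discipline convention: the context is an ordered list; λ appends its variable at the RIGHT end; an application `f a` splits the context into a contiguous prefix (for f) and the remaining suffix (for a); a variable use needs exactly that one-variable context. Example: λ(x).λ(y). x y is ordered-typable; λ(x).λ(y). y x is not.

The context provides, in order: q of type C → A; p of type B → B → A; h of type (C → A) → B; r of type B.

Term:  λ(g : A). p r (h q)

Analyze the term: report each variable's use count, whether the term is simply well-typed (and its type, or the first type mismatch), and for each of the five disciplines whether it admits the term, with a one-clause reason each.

variable uses: q: 1×, p: 1×, h: 1×, r: 1×, g (bound): 0×
uses in reading order: p, r, h, q
typing: ✓ — A → A
ordered ✗ (unused: g — weakening required)
linear ✗ (unused: g — weakening required)
affine ✓ (q, p, h, r, g: no repeats, contraction unneeded)
relevant ✗ (unused: g — weakening required)
unrestricted ✓ (type-checks (A → A) and nothing is barred)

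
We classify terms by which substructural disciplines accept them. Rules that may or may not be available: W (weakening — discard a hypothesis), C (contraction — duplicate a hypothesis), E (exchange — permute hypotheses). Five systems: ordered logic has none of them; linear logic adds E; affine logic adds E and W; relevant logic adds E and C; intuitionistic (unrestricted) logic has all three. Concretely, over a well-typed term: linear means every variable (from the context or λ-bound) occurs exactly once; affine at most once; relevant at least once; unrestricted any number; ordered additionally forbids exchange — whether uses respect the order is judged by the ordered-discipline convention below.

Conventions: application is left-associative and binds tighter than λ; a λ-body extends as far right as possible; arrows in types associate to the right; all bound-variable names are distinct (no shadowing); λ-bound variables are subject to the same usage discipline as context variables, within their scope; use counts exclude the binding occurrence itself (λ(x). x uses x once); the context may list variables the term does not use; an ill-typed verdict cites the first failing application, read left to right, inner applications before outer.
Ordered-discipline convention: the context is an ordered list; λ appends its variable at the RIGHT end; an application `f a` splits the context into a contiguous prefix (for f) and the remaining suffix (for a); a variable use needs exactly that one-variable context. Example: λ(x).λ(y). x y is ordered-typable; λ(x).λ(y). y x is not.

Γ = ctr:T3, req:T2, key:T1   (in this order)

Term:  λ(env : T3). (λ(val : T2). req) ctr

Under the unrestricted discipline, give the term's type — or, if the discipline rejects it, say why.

not well-typed under unrestricted — a type mismatch blocks all five
use counts: ctr ×1; req ×1; key ×0; env (bound) ×0; val (bound) ×0
order of uses: req, ctr
typing: ill-typed: an argument T3 mismatches the expected T2
across the five disciplines: ordered ✗; linear ✗; affine ✗; relevant ✗; unrestricted ✗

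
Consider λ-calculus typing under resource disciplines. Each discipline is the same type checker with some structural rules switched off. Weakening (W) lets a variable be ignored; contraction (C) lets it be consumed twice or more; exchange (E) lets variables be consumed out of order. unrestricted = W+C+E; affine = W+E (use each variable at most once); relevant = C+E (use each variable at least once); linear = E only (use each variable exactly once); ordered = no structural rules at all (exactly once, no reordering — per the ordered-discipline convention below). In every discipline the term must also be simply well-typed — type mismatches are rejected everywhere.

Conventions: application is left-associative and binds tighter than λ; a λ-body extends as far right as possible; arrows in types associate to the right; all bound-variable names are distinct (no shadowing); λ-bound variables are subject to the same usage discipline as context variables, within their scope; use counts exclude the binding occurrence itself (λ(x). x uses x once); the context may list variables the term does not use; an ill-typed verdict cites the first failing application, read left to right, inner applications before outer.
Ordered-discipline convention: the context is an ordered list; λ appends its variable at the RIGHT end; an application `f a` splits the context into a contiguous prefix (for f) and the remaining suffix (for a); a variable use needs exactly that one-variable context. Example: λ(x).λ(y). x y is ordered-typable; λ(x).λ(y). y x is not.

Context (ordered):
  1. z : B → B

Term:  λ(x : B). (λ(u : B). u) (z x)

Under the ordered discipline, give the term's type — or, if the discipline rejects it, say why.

term : B → B
use counts: z ×1, x [bound] ×1, u [bound] ×1
left-to-right use order: u, z, x
typing: ✓ — B → B
summary: ordered ✓, linear ✓, affine ✓, relevant ✓, unrestricted ✓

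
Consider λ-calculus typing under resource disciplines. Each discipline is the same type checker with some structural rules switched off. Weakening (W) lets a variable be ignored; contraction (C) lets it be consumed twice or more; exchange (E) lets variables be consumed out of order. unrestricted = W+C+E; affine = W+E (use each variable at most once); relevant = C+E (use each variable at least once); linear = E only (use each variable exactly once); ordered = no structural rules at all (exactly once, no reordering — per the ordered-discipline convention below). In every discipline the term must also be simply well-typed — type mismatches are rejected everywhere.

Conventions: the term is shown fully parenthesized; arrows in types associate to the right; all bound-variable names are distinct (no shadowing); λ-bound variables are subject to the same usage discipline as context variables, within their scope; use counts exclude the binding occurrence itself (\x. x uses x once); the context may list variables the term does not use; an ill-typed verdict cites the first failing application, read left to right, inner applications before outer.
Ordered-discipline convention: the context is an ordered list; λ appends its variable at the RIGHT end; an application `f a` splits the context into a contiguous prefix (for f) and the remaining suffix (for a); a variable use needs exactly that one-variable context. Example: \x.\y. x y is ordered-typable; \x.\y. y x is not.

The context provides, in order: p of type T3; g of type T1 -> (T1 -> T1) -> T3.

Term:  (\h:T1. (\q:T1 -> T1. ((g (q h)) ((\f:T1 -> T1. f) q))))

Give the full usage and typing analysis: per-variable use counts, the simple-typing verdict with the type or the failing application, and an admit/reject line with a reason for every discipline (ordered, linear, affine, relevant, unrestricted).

counts: p: 0×; g: 1×; h (λ-bound): 1×; q (λ-bound): 2×; f (λ-bound): 1×
left-to-right use order: g, q, h, f, q
typing: well-typed at T1 -> (T1 -> T1) -> T3
ordered ✗ (needs contraction — q ×2; p left unused)
linear ✗ (needs contraction — q ×2; p left unused)
affine ✗ (needs contraction — q ×2)
relevant ✗ (p left unused)
unrestricted ✓ (well-typed at T1 -> (T1 -> T1) -> T3; no restrictions here)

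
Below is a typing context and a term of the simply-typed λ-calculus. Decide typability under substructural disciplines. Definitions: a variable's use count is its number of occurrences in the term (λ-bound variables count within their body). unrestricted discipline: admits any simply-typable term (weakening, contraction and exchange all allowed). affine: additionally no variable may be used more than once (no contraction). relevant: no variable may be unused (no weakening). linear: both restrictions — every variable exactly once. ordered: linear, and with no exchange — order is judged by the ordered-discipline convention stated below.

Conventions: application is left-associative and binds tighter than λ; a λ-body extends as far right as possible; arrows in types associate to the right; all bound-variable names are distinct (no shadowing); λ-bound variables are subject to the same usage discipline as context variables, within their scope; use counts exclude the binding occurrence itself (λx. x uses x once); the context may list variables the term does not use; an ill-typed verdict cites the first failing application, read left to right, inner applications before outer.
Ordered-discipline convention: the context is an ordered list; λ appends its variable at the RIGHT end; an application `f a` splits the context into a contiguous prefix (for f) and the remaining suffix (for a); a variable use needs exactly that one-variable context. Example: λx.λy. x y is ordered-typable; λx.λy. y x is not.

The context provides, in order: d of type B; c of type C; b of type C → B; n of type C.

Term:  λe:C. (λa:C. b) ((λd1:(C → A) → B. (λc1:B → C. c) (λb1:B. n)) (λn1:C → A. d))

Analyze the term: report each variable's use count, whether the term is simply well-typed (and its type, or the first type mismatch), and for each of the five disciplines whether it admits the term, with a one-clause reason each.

use counts: d=1; c=1; b=1; n=1; e (bound)=0; a (bound)=0; d1 (bound)=0; c1 (bound)=0; b1 (bound)=0; n1 (bound)=0
use order (left to right): b, c, n, d
typing: the term checks, with type C → C → B
ordered: ✗ — needs weakening: e, a, d1, c1, b1, n1 unused
linear: ✗ — needs weakening: e, a, d1, c1, b1, n1 unused
affine: ✓ — no duplicate uses among d, c, b, n, e, a, d1, c1, b1, n1
relevant: ✗ — needs weakening: e, a, d1, c1, b1, n1 unused
unrestricted: ✓ — type-checks (C → C → B) and nothing is barred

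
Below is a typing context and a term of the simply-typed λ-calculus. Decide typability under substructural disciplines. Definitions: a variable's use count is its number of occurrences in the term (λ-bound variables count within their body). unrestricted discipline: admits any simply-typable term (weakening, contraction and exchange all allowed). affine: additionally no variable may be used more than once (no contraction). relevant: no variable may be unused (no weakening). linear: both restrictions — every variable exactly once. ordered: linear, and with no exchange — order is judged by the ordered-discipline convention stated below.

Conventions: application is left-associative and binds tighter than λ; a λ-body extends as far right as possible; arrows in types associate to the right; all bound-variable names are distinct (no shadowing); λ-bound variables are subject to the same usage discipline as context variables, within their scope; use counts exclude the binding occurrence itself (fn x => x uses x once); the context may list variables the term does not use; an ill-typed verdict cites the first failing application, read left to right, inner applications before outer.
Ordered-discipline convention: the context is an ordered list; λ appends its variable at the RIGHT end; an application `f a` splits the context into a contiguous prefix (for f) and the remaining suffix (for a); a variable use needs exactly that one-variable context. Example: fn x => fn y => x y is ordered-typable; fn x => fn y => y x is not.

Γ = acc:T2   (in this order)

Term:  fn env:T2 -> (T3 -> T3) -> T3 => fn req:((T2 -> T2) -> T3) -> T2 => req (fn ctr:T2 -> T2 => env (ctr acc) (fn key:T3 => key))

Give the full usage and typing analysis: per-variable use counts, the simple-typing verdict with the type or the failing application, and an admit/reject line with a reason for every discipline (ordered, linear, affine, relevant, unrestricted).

usage: acc: 1×, env [bound]: 1×, req [bound]: 1×, ctr [bound]: 1×, key [bound]: 1×
left-to-right use order: req, env, ctr, acc, key
typing: well-typed — term : (T2 -> (T3 -> T3) -> T3) -> (((T2 -> T2) -> T3) -> T2) -> T2
ordered: ✗, use order req, env, ctr, acc, key needs exchange
linear: ✓, each of acc, env, req, ctr, key used exactly once
affine: ✓, none of acc, env, req, ctr, key used more than once
relevant: ✓, at least one use each (acc, env, req, ctr, key)
unrestricted: ✓, simply typable at (T2 -> (T3 -> T3) -> T3) -> (((T2 -> T2) -> T3) -> T2) -> T2; W, C, E all held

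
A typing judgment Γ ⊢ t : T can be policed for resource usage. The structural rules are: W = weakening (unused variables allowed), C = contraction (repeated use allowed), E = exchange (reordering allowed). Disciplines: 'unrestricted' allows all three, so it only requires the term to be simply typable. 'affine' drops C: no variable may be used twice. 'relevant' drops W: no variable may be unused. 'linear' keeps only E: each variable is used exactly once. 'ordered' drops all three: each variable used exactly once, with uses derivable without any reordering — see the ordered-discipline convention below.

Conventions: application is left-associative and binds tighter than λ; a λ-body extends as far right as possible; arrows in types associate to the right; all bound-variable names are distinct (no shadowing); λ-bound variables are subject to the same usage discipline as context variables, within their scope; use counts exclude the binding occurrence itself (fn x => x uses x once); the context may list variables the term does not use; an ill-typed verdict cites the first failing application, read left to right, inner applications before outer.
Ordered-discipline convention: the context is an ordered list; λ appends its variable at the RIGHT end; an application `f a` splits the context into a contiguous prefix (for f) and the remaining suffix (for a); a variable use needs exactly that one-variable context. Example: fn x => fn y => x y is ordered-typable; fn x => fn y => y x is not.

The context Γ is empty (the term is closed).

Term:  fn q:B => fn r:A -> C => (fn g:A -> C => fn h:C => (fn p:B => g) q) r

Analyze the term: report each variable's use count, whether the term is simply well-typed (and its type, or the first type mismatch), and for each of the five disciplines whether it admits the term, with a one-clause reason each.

usage: q [bound]=1; r [bound]=1; g [bound]=1; h [bound]=0; p [bound]=0
use order (left to right): g, q, r
typing: the term checks, with type B -> (A -> C) -> C -> A -> C
ordered: ✗, unused: h, p — weakening required
linear: ✗, unused: h, p — weakening required
affine: ✓, q, r, g, h, p: no repeats, contraction unneeded
relevant: ✗, unused: h, p — weakening required
unrestricted: ✓, type-checks (B -> (A -> C) -> C -> A -> C) and nothing is barred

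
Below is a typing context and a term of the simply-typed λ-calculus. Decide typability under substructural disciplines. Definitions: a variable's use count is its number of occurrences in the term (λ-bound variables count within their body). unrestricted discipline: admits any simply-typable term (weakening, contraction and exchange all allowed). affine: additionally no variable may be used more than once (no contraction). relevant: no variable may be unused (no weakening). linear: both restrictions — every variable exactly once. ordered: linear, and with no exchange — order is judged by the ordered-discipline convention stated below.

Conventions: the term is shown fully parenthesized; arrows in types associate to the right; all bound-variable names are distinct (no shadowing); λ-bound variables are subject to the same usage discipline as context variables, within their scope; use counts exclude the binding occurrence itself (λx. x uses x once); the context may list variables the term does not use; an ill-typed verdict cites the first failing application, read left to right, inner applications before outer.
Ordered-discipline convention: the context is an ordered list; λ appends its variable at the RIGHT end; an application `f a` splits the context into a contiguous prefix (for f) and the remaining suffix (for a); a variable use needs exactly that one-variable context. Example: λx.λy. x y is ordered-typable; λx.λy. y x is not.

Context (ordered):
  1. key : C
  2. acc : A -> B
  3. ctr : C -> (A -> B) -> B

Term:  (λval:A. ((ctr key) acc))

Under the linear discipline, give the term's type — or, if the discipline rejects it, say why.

not well-typed under linear — val never used (weakening)
variable uses: key: 1, acc: 1, ctr: 1, val (λ-bound): 0
use order (left to right): ctr, key, acc
typing: ✓ — A -> B
all disciplines: ordered ✗, linear ✗, affine ✓, relevant ✗, unrestricted ✓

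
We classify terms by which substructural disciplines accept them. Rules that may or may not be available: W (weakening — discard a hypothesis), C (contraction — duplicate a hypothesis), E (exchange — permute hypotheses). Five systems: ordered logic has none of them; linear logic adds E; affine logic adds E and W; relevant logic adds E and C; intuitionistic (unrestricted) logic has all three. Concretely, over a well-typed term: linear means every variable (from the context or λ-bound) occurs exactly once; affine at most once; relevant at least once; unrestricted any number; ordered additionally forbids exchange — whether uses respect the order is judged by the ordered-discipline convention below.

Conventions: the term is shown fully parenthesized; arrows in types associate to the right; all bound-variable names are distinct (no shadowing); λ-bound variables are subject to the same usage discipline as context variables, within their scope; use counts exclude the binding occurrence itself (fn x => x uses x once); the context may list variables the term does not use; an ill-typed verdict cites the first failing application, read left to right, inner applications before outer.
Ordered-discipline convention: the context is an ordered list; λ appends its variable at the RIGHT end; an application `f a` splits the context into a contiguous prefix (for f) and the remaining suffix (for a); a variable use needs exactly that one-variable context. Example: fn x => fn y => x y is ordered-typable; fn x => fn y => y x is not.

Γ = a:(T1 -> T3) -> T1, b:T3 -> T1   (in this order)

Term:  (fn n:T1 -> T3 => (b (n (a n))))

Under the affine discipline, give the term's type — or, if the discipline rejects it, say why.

not well-typed under affine — uses contraction: n ×2
counts: a ×1; b ×1; n (λ-bound) ×2
uses in reading order: b, n, a, n
typing: well-typed at (T1 -> T3) -> T1
summary: ordered ✗, linear ✗, affine ✗, relevant ✓, unrestricted ✓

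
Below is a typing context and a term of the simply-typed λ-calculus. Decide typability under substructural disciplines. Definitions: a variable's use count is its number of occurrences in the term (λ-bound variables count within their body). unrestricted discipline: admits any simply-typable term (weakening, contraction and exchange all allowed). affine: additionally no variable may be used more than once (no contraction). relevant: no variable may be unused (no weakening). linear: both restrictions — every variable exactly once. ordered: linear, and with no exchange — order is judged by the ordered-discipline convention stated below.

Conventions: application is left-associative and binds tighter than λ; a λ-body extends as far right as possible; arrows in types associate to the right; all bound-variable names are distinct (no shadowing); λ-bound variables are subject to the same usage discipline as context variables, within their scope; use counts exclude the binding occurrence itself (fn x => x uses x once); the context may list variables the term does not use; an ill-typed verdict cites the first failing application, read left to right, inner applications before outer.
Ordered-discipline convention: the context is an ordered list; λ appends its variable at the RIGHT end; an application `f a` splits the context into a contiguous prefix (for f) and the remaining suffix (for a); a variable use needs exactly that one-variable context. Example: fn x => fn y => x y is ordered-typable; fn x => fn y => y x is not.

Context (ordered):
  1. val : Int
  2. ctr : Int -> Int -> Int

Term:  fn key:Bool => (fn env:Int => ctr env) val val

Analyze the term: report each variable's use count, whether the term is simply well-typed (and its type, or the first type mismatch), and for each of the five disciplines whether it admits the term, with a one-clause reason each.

usage: val=2; ctr=1; key [bound]=0; env [bound]=1
left-to-right use order: ctr, env, val, val
typing: well-typed — term : Bool -> Int
ordered ✗ (needs contraction — val ×2; unused: key — weakening required)
linear ✗ (needs contraction — val ×2; unused: key — weakening required)
affine ✗ (needs contraction — val ×2)
relevant ✗ (unused: key — weakening required)
unrestricted ✓ (simply typable at Bool -> Int; W, C, E all held)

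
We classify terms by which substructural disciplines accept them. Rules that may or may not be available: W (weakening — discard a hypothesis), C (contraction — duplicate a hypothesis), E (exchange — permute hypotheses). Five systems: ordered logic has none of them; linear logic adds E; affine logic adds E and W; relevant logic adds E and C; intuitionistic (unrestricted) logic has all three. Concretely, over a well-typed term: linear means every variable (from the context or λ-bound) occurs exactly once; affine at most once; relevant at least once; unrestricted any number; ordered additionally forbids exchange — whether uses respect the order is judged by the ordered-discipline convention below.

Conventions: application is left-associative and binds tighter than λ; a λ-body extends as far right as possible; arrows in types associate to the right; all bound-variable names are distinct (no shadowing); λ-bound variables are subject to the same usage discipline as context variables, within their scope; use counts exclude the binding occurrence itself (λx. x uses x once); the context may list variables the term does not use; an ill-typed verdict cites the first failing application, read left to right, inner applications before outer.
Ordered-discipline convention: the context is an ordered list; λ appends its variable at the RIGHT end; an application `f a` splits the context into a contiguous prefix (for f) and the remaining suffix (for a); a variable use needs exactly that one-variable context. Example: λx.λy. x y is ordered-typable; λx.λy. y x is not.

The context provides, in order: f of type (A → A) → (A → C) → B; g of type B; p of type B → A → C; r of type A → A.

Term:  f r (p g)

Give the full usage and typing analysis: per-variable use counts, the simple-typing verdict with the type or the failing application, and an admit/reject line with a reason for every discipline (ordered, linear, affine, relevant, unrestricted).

use counts: f: 1; g: 1; p: 1; r: 1
order of uses: f, r, p, g
typing: well-typed at B
ordered ✗ (use order f, r, p, g needs exchange)
linear ✓ (f, g, p, r: one use apiece)
affine ✓ (f, g, p, r: no repeats, contraction unneeded)
relevant ✓ (at least one use each (f, g, p, r))
unrestricted ✓ (simply typable at B; W, C, E all held)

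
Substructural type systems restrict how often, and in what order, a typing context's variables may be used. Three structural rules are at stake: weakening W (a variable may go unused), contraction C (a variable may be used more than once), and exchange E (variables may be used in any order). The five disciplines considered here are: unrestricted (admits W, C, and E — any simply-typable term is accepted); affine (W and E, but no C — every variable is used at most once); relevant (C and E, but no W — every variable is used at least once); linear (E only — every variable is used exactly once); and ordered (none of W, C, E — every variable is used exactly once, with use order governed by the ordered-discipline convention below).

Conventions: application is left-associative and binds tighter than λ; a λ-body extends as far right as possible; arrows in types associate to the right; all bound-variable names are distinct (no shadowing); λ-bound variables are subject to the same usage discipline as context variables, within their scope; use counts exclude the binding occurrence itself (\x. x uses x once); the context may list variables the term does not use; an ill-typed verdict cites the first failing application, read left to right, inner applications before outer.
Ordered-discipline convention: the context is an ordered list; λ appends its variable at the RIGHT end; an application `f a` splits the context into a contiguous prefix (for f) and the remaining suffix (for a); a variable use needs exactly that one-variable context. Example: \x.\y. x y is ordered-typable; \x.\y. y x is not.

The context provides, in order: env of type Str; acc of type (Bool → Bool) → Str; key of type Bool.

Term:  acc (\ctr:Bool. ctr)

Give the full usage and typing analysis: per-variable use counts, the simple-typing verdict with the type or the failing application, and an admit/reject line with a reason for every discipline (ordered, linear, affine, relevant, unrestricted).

use counts: env: 0×; acc: 1×; key: 0×; ctr (bound): 1×
use order (left to right): acc, ctr
typing: the term checks, with type Str
ordered ✗ (env, key left unused)
linear ✗ (env, key left unused)
affine ✓ (env, acc, key, ctr: no repeats, contraction unneeded)
relevant ✗ (env, key left unused)
unrestricted ✓ (type-checks (Str) and nothing is barred)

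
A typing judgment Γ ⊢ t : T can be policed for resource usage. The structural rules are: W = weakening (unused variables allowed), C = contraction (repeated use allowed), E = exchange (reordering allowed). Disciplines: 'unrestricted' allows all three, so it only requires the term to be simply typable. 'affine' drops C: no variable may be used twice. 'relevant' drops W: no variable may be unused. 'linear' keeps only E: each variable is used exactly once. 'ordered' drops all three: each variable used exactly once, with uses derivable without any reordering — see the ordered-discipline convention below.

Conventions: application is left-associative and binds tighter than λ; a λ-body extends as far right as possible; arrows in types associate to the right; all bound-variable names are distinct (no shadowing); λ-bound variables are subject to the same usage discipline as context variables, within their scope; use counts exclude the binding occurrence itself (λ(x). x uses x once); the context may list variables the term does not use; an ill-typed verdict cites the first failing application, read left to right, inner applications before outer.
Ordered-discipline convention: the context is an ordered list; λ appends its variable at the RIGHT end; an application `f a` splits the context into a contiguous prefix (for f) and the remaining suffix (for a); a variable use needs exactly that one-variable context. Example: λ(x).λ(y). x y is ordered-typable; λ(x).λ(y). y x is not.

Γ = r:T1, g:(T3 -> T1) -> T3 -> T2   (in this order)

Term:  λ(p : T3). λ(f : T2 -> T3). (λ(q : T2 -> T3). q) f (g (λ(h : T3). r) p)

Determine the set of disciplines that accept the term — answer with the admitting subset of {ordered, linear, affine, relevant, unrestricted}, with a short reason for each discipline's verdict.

admitted by: affine, unrestricted
usage: r: 1×; g: 1×; p [bound]: 1×; f [bound]: 1×; q [bound]: 1×; h [bound]: 0×
left-to-right use order: q, f, g, r, p
typing: the term checks, with type T3 -> (T2 -> T3) -> T3
ordered: ✗ — h left unused
linear: ✗ — h left unused
affine: ✓ — at most one use each (r, g, p, f, q, h)
relevant: ✗ — h left unused
unrestricted: ✓ — well-typed at T3 -> (T2 -> T3) -> T3; no restrictions here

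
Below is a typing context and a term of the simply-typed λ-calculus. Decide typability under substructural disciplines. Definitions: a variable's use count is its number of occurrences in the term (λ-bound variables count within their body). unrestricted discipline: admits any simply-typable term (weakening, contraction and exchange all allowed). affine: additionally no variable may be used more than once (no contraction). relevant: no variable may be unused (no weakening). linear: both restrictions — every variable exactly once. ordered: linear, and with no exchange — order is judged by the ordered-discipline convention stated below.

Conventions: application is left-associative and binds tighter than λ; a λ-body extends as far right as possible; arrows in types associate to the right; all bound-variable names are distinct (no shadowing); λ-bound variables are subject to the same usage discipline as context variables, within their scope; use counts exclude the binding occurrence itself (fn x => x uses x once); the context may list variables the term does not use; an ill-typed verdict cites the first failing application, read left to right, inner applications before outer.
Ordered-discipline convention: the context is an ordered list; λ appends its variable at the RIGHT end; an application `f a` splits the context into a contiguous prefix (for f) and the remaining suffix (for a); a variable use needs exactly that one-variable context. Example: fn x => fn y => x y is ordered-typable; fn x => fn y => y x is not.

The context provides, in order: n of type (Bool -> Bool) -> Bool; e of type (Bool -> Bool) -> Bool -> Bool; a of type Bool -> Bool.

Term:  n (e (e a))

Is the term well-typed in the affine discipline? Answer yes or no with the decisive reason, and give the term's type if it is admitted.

no — uses contraction: e ×2
use counts: n: 1×, e: 2×, a: 1×
order of uses: n, e, e, a
typing: the term checks, with type Bool
across the five disciplines: ordered ✗; linear ✗; affine ✗; relevant ✓; unrestricted ✓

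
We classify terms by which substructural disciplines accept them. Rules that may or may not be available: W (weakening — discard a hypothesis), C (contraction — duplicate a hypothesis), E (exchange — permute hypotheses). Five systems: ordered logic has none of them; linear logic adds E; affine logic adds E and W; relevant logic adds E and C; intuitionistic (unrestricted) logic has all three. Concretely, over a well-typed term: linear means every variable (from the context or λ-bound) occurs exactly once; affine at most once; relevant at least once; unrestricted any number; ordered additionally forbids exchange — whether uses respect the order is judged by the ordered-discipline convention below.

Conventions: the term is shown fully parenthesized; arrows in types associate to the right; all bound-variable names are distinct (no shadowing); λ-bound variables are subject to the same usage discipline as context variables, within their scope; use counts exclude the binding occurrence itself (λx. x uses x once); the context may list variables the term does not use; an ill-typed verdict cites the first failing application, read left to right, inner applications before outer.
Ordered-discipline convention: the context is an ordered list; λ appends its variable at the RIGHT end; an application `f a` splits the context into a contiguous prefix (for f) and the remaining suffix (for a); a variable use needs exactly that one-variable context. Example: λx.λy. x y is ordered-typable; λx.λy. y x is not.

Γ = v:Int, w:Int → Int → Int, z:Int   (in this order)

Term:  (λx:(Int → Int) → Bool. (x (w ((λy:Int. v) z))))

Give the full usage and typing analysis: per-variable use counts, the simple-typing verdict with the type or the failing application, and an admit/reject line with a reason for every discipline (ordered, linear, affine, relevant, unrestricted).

counts: v ×1; w ×1; z ×1; x (bound) ×1; y (bound) ×0
uses in reading order: x, w, v, z
typing: ✓ — ((Int → Int) → Bool) → Bool
ordered: ✗, unused: y — weakening required
linear: ✗, unused: y — weakening required
affine: ✓, at most one use each (v, w, z, x, y)
relevant: ✗, unused: y — weakening required
unrestricted: ✓, simply typable at ((Int → Int) → Bool) → Bool; W, C, E all held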